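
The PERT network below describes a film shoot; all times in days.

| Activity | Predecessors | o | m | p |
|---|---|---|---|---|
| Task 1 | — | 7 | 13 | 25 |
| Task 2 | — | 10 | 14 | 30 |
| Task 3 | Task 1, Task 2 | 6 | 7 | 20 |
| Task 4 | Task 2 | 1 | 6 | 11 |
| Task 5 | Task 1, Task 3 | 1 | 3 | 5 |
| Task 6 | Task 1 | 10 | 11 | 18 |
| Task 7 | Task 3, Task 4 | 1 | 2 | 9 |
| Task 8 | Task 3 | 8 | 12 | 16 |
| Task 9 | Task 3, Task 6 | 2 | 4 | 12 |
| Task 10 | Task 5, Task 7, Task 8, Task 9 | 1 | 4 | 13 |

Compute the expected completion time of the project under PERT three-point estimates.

te_Task 1 = (7 + 4·13 + 25)/6 = 84/6 = 14
te_Task 2 = (10 + 4·14 + 30)/6 = 96/6 = 16
te_Task 3 = (6 + 4·7 + 20)/6 = 54/6 = 9
te_Task 4 = (1 + 4·6 + 11)/6 = 36/6 = 6
te_Task 5 = (1 + 4·3 + 5)/6 = 18/6 = 3
te_Task 6 = (10 + 4·11 + 18)/6 = 72/6 = 12
te_Task 7 = (1 + 4·2 + 9)/6 = 18/6 = 3
te_Task 8 = (8 + 4·12 + 16)/6 = 72/6 = 12
te_Task 9 = (2 + 4·4 + 12)/6 = 30/6 = 5
te_Task 10 = (1 + 4·4 + 13)/6 = 30/6 = 5

Forward pass:
ES_Task 1 = 0; EF_Task 1 = 14
ES_Task 2 = 0; EF_Task 2 = 16
ES_Task 3 = max(EF_Task 1=14, EF_Task 2=16) = 16; EF_Task 3 = 16+9 = 25
ES_Task 4 = 16; EF_Task 4 = 16+6 = 22
ES_Task 5 = max(EF_Task 1=14, EF_Task 3=25) = 25; EF_Task 5 = 25+3 = 28
ES_Task 6 = 14; EF_Task 6 = 14+12 = 26
ES_Task 7 = max(EF_Task 3=25, EF_Task 4=22) = 25; EF_Task 7 = 25+3 = 28
ES_Task 8 = 25; EF_Task 8 = 25+12 = 37
ES_Task 9 = max(EF_Task 3=25, EF_Task 6=26) = 26; EF_Task 9 = 26+5 = 31
ES_Task 10 = max(EF_Task 5=28, EF_Task 7=28, EF_Task 8=37, EF_Task 9=31) = 37; EF_Task 10 = 37+5 = 42
Expected project duration μ = 42 days. Critical path: Task 2 → Task 3 → Task 8 → Task 10.

42 days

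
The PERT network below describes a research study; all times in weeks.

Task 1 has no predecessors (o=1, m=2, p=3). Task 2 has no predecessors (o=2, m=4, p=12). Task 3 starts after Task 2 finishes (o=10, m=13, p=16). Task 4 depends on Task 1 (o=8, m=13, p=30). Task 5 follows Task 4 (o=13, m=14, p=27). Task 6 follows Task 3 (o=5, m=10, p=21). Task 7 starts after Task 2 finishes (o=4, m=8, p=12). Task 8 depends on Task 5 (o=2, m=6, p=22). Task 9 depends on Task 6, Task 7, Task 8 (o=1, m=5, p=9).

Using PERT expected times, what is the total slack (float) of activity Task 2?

te_Task 1 = (1 + 4·2 + 3)/6 = 12/6 = 2
te_Task 2 = (2 + 4·4 + 12)/6 = 30/6 = 5
te_Task 3 = (10 + 4·13 + 16)/6 = 78/6 = 13
te_Task 4 = (8 + 4·13 + 30)/6 = 90/6 = 15
te_Task 5 = (13 + 4·14 + 27)/6 = 96/6 = 16
te_Task 6 = (5 + 4·10 + 21)/6 = 66/6 = 11
te_Task 7 = (4 + 4·8 + 12)/6 = 48/6 = 8
te_Task 8 = (2 + 4·6 + 22)/6 = 48/6 = 8
te_Task 9 = (1 + 4·5 + 9)/6 = 30/6 = 5

Forward pass:
ES_Task 1 = 0; EF_Task 1 = 2
ES_Task 2 = 0; EF_Task 2 = 5
ES_Task 3 = 5; EF_Task 3 = 5+13 = 18
ES_Task 4 = 2; EF_Task 4 = 2+15 = 17
ES_Task 5 = 17; EF_Task 5 = 17+16 = 33
ES_Task 6 = 18; EF_Task 6 = 18+11 = 29
ES_Task 7 = 5; EF_Task 7 = 5+8 = 13
ES_Task 8 = 33; EF_Task 8 = 33+8 = 41
ES_Task 9 = max(EF_Task 6=29, EF_Task 7=13, EF_Task 8=41) = 41; EF_Task 9 = 41+5 = 46
Expected project duration μ = 46 weeks. Critical path: Task 1 → Task 4 → Task 5 → Task 8 → Task 9.

Backward pass:
LF_Task 9 = 46; LS_Task 9 = 46−5 = 41
LF_Task 8 = LS_Task 9 = 41; LS_Task 8 = 41−8 = 33
LF_Task 7 = LS_Task 9 = 41; LS_Task 7 = 41−8 = 33
LF_Task 6 = LS_Task 9 = 41; LS_Task 6 = 41−11 = 30
LF_Task 5 = LS_Task 8 = 33; LS_Task 5 = 33−16 = 17
LF_Task 4 = LS_Task 5 = 17; LS_Task 4 = 17−15 = 2
LF_Task 3 = LS_Task 6 = 30; LS_Task 3 = 30−13 = 17
LF_Task 2 = min(LS_Task 3=17, LS_Task 7=33) = 17; LS_Task 2 = 17−5 = 12
LF_Task 1 = LS_Task 4 = 2; LS_Task 1 = 2−2 = 0
Slack_Task 2 = LS_Task 2 − ES_Task 2 = 12 − 0 = 12

12 weeks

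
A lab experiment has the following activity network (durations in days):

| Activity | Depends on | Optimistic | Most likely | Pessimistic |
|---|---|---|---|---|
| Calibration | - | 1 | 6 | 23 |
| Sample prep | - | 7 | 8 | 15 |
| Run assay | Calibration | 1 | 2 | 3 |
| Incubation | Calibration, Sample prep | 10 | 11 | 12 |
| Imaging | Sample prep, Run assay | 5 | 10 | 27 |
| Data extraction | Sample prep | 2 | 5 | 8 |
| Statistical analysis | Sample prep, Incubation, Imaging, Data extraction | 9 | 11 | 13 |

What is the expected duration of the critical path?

33 days

te_Calibration = (1 + 4·6 + 23)/6 = 48/6 = 8
te_Sample prep = (7 + 4·8 + 15)/6 = 54/6 = 9
te_Run assay = (1 + 4·2 + 3)/6 = 12/6 = 2
te_Incubation = (10 + 4·11 + 12)/6 = 66/6 = 11
te_Imaging = (5 + 4·10 + 27)/6 = 72/6 = 12
te_Data extraction = (2 + 4·5 + 8)/6 = 30/6 = 5
te_Statistical analysis = (9 + 4·11 + 13)/6 = 66/6 = 11

Forward pass:
ES_Calibration = 0; EF_Calibration = 8
ES_Sample prep = 0; EF_Sample prep = 9
ES_Run assay = 8; EF_Run assay = 8+2 = 10
ES_Incubation = max(EF_Calibration=8, EF_Sample prep=9) = 9; EF_Incubation = 9+11 = 20
ES_Imaging = max(EF_Sample prep=9, EF_Run assay=10) = 10; EF_Imaging = 10+12 = 22
ES_Data extraction = 9; EF_Data extraction = 9+5 = 14
ES_Statistical analysis = max(EF_Sample prep=9, EF_Incubation=20, EF_Imaging=22, EF_Data extraction=14) = 22; EF_Statistical analysis = 22+11 = 33
Expected project duration μ = 33 days. Critical path: Calibration → Run assay → Imaging → Statistical analysis.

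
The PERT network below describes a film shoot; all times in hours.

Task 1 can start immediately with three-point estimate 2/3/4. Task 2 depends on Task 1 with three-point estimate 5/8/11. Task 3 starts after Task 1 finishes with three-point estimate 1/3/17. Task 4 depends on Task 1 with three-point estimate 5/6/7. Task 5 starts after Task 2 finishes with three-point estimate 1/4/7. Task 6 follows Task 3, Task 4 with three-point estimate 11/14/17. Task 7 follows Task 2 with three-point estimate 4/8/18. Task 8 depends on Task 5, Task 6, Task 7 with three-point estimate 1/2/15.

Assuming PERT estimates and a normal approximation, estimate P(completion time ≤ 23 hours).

te_Task 1 = (2 + 4·3 + 4)/6 = 18/6 = 3; σ²_Task 1 = ((4−2)/6)² = 0.111
te_Task 2 = (5 + 4·8 + 11)/6 = 48/6 = 8; σ²_Task 2 = ((11−5)/6)² = 1.000
te_Task 3 = (1 + 4·3 + 17)/6 = 30/6 = 5; σ²_Task 3 = ((17−1)/6)² = 7.111
te_Task 4 = (5 + 4·6 + 7)/6 = 36/6 = 6; σ²_Task 4 = ((7−5)/6)² = 0.111
te_Task 5 = (1 + 4·4 + 7)/6 = 24/6 = 4; σ²_Task 5 = ((7−1)/6)² = 1.000
te_Task 6 = (11 + 4·14 + 17)/6 = 84/6 = 14; σ²_Task 6 = ((17−11)/6)² = 1.000
te_Task 7 = (4 + 4·8 + 18)/6 = 54/6 = 9; σ²_Task 7 = ((18−4)/6)² = 5.444
te_Task 8 = (1 + 4·2 + 15)/6 = 24/6 = 4; σ²_Task 8 = ((15−1)/6)² = 5.444

Forward pass:
ES_Task 1 = 0; EF_Task 1 = 3
ES_Task 2 = 3; EF_Task 2 = 3+8 = 11
ES_Task 3 = 3; EF_Task 3 = 3+5 = 8
ES_Task 4 = 3; EF_Task 4 = 3+6 = 9
ES_Task 5 = 11; EF_Task 5 = 11+4 = 15
ES_Task 6 = max(EF_Task 3=8, EF_Task 4=9) = 9; EF_Task 6 = 9+14 = 23
ES_Task 7 = 11; EF_Task 7 = 11+9 = 20
ES_Task 8 = max(EF_Task 5=15, EF_Task 6=23, EF_Task 7=20) = 23; EF_Task 8 = 23+4 = 27
Expected project duration μ = 27 hours. Critical path: Task 1 → Task 4 → Task 6 → Task 8.

Variance along critical path = 0.111 + 0.111 + 1.000 + 5.444 = 6.667; σ = √6.667 = 2.582 hours.
Z = (23 − 27) / 2.582 = -1.549
P(T ≤ 23) = Φ(-1.549) ≈ 0.061

0.061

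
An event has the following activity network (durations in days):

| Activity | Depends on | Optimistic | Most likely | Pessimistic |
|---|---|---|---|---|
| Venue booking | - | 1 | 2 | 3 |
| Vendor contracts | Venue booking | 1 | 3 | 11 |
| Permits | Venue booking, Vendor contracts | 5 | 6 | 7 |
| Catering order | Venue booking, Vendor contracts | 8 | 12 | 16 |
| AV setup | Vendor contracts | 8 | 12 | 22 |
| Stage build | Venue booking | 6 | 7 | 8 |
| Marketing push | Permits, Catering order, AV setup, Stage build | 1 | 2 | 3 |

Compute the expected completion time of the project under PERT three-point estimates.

21 days

te_Venue booking = (1 + 4·2 + 3)/6 = 12/6 = 2
te_Vendor contracts = (1 + 4·3 + 11)/6 = 24/6 = 4
te_Permits = (5 + 4·6 + 7)/6 = 36/6 = 6
te_Catering order = (8 + 4·12 + 16)/6 = 72/6 = 12
te_AV setup = (8 + 4·12 + 22)/6 = 78/6 = 13
te_Stage build = (6 + 4·7 + 8)/6 = 42/6 = 7
te_Marketing push = (1 + 4·2 + 3)/6 = 12/6 = 2

Forward pass:
ES_Venue booking = 0; EF_Venue booking = 2
ES_Vendor contracts = 2; EF_Vendor contracts = 2+4 = 6
ES_Permits = max(EF_Venue booking=2, EF_Vendor contracts=6) = 6; EF_Permits = 6+6 = 12
ES_Catering order = max(EF_Venue booking=2, EF_Vendor contracts=6) = 6; EF_Catering order = 6+12 = 18
ES_AV setup = 6; EF_AV setup = 6+13 = 19
ES_Stage build = 2; EF_Stage build = 2+7 = 9
ES_Marketing push = max(EF_Permits=12, EF_Catering order=18, EF_AV setup=19, EF_Stage build=9) = 19; EF_Marketing push = 19+2 = 21
Expected project duration μ = 21 days. Critical path: Venue booking → Vendor contracts → AV setup → Marketing push.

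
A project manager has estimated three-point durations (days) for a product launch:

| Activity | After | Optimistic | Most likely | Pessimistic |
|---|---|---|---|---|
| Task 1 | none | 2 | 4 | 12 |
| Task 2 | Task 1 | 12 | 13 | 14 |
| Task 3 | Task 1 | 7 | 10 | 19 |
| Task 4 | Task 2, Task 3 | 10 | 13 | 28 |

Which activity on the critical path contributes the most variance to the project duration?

Task 4

te_Task 1 = (2 + 4·4 + 12)/6 = 30/6 = 5; σ²_Task 1 = ((12−2)/6)² = 2.778
te_Task 2 = (12 + 4·13 + 14)/6 = 78/6 = 13; σ²_Task 2 = ((14−12)/6)² = 0.111
te_Task 3 = (7 + 4·10 + 19)/6 = 66/6 = 11; σ²_Task 3 = ((19−7)/6)² = 4.000
te_Task 4 = (10 + 4·13 + 28)/6 = 90/6 = 15; σ²_Task 4 = ((28−10)/6)² = 9.000

Forward pass:
ES_Task 1 = 0; EF_Task 1 = 5
ES_Task 2 = 5; EF_Task 2 = 5+13 = 18
ES_Task 3 = 5; EF_Task 3 = 5+11 = 16
ES_Task 4 = max(EF_Task 2=18, EF_Task 3=16) = 18; EF_Task 4 = 18+15 = 33
Expected project duration μ = 33 days. Critical path: Task 1 → Task 2 → Task 4.

Variances on critical path: σ²_Task 1=2.778, σ²_Task 2=0.111, σ²_Task 4=9.000.
Largest is σ²_Task 4 = 9.000.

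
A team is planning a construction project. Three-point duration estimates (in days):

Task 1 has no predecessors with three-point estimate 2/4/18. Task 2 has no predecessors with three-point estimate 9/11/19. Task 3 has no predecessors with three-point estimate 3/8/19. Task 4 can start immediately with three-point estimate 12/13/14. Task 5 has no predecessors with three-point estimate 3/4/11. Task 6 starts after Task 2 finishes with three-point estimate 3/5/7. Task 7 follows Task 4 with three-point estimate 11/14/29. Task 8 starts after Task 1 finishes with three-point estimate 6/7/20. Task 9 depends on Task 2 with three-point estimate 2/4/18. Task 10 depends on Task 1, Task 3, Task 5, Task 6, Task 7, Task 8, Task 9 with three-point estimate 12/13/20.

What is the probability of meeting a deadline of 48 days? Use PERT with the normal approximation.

0.935

te_Task 1 = (2 + 4·4 + 18)/6 = 36/6 = 6; σ²_Task 1 = ((18−2)/6)² = 7.111
te_Task 2 = (9 + 4·11 + 19)/6 = 72/6 = 12; σ²_Task 2 = ((19−9)/6)² = 2.778
te_Task 3 = (3 + 4·8 + 19)/6 = 54/6 = 9; σ²_Task 3 = ((19−3)/6)² = 7.111
te_Task 4 = (12 + 4·13 + 14)/6 = 78/6 = 13; σ²_Task 4 = ((14−12)/6)² = 0.111
te_Task 5 = (3 + 4·4 + 11)/6 = 30/6 = 5; σ²_Task 5 = ((11−3)/6)² = 1.778
te_Task 6 = (3 + 4·5 + 7)/6 = 30/6 = 5; σ²_Task 6 = ((7−3)/6)² = 0.444
te_Task 7 = (11 + 4·14 + 29)/6 = 96/6 = 16; σ²_Task 7 = ((29−11)/6)² = 9.000
te_Task 8 = (6 + 4·7 + 20)/6 = 54/6 = 9; σ²_Task 8 = ((20−6)/6)² = 5.444
te_Task 9 = (2 + 4·4 + 18)/6 = 36/6 = 6; σ²_Task 9 = ((18−2)/6)² = 7.111
te_Task 10 = (12 + 4·13 + 20)/6 = 84/6 = 14; σ²_Task 10 = ((20−12)/6)² = 1.778

Forward pass:
ES_Task 1 = 0; EF_Task 1 = 6
ES_Task 2 = 0; EF_Task 2 = 12
ES_Task 3 = 0; EF_Task 3 = 9
ES_Task 4 = 0; EF_Task 4 = 13
ES_Task 5 = 0; EF_Task 5 = 5
ES_Task 6 = 12; EF_Task 6 = 12+5 = 17
ES_Task 7 = 13; EF_Task 7 = 13+16 = 29
ES_Task 8 = 6; EF_Task 8 = 6+9 = 15
ES_Task 9 = 12; EF_Task 9 = 12+6 = 18
ES_Task 10 = max(EF_Task 1=6, EF_Task 3=9, EF_Task 5=5, EF_Task 6=17, EF_Task 7=29, EF_Task 8=15, EF_Task 9=18) = 29; EF_Task 10 = 29+14 = 43
Expected project duration μ = 43 days. Critical path: Task 4 → Task 7 → Task 10.

Variance along critical path = 0.111 + 9.000 + 1.778 = 10.889; σ = √10.889 = 3.300 days.
Z = (48 − 43) / 3.300 = 1.515
P(T ≤ 48) = Φ(1.515) ≈ 0.935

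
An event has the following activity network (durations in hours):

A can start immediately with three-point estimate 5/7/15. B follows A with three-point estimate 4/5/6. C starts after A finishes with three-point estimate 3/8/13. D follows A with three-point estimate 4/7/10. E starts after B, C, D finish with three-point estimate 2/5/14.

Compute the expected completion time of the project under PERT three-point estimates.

22 hours

te_A = (5 + 4·7 + 15)/6 = 48/6 = 8
te_B = (4 + 4·5 + 6)/6 = 30/6 = 5
te_C = (3 + 4·8 + 13)/6 = 48/6 = 8
te_D = (4 + 4·7 + 10)/6 = 42/6 = 7
te_E = (2 + 4·5 + 14)/6 = 36/6 = 6

Forward pass:
ES_A = 0; EF_A = 8
ES_B = 8; EF_B = 8+5 = 13
ES_C = 8; EF_C = 8+8 = 16
ES_D = 8; EF_D = 8+7 = 15
ES_E = max(EF_B=13, EF_C=16, EF_D=15) = 16; EF_E = 16+6 = 22
Expected project duration μ = 22 hours. Critical path: A → C → E.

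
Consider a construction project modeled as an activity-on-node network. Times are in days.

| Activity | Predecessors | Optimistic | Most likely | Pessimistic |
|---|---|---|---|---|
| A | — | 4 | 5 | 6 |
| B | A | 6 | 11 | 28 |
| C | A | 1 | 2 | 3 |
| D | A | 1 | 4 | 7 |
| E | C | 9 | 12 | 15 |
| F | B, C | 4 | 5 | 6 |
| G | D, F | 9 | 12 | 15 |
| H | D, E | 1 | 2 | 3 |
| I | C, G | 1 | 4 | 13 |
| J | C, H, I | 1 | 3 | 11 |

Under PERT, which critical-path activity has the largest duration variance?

te_A = (4 + 4·5 + 6)/6 = 30/6 = 5; σ²_A = ((6−4)/6)² = 0.111
te_B = (6 + 4·11 + 28)/6 = 78/6 = 13; σ²_B = ((28−6)/6)² = 13.444
te_C = (1 + 4·2 + 3)/6 = 12/6 = 2; σ²_C = ((3−1)/6)² = 0.111
te_D = (1 + 4·4 + 7)/6 = 24/6 = 4; σ²_D = ((7−1)/6)² = 1.000
te_E = (9 + 4·12 + 15)/6 = 72/6 = 12; σ²_E = ((15−9)/6)² = 1.000
te_F = (4 + 4·5 + 6)/6 = 30/6 = 5; σ²_F = ((6−4)/6)² = 0.111
te_G = (9 + 4·12 + 15)/6 = 72/6 = 12; σ²_G = ((15−9)/6)² = 1.000
te_H = (1 + 4·2 + 3)/6 = 12/6 = 2; σ²_H = ((3−1)/6)² = 0.111
te_I = (1 + 4·4 + 13)/6 = 30/6 = 5; σ²_I = ((13−1)/6)² = 4.000
te_J = (1 + 4·3 + 11)/6 = 24/6 = 4; σ²_J = ((11−1)/6)² = 2.778

Forward pass:
ES_A = 0; EF_A = 5
ES_B = 5; EF_B = 5+13 = 18
ES_C = 5; EF_C = 5+2 = 7
ES_D = 5; EF_D = 5+4 = 9
ES_E = 7; EF_E = 7+12 = 19
ES_F = max(EF_B=18, EF_C=7) = 18; EF_F = 18+5 = 23
ES_G = max(EF_D=9, EF_F=23) = 23; EF_G = 23+12 = 35
ES_H = max(EF_D=9, EF_E=19) = 19; EF_H = 19+2 = 21
ES_I = max(EF_C=7, EF_G=35) = 35; EF_I = 35+5 = 40
ES_J = max(EF_C=7, EF_H=21, EF_I=40) = 40; EF_J = 40+4 = 44
Expected project duration μ = 44 days. Critical path: A → B → F → G → I → J.

Variances on critical path: σ²_A=0.111, σ²_B=13.444, σ²_F=0.111, σ²_G=1.000, σ²_I=4.000, σ²_J=2.778.
Largest is σ²_B = 13.444.

B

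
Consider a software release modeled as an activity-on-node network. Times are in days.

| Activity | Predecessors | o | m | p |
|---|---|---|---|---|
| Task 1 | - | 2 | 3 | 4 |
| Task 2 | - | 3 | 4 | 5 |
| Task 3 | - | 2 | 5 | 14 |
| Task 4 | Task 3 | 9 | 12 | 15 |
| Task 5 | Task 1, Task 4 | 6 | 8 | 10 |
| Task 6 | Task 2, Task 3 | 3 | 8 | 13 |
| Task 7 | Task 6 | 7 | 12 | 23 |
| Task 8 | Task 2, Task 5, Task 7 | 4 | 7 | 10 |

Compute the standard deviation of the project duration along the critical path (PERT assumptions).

te_Task 1 = (2 + 4·3 + 4)/6 = 18/6 = 3; σ²_Task 1 = ((4−2)/6)² = 0.111
te_Task 2 = (3 + 4·4 + 5)/6 = 24/6 = 4; σ²_Task 2 = ((5−3)/6)² = 0.111
te_Task 3 = (2 + 4·5 + 14)/6 = 36/6 = 6; σ²_Task 3 = ((14−2)/6)² = 4.000
te_Task 4 = (9 + 4·12 + 15)/6 = 72/6 = 12; σ²_Task 4 = ((15−9)/6)² = 1.000
te_Task 5 = (6 + 4·8 + 10)/6 = 48/6 = 8; σ²_Task 5 = ((10−6)/6)² = 0.444
te_Task 6 = (3 + 4·8 + 13)/6 = 48/6 = 8; σ²_Task 6 = ((13−3)/6)² = 2.778
te_Task 7 = (7 + 4·12 + 23)/6 = 78/6 = 13; σ²_Task 7 = ((23−7)/6)² = 7.111
te_Task 8 = (4 + 4·7 + 10)/6 = 42/6 = 7; σ²_Task 8 = ((10−4)/6)² = 1.000

Forward pass:
ES_Task 1 = 0; EF_Task 1 = 3
ES_Task 2 = 0; EF_Task 2 = 4
ES_Task 3 = 0; EF_Task 3 = 6
ES_Task 4 = 6; EF_Task 4 = 6+12 = 18
ES_Task 5 = max(EF_Task 1=3, EF_Task 4=18) = 18; EF_Task 5 = 18+8 = 26
ES_Task 6 = max(EF_Task 2=4, EF_Task 3=6) = 6; EF_Task 6 = 6+8 = 14
ES_Task 7 = 14; EF_Task 7 = 14+13 = 27
ES_Task 8 = max(EF_Task 2=4, EF_Task 5=26, EF_Task 7=27) = 27; EF_Task 8 = 27+7 = 34
Expected project duration μ = 34 days. Critical path: Task 3 → Task 6 → Task 7 → Task 8.

Variance along critical path = 4.000 + 2.778 + 7.111 + 1.000 = 14.889
σ = √14.889 = 3.859 days

3.86 days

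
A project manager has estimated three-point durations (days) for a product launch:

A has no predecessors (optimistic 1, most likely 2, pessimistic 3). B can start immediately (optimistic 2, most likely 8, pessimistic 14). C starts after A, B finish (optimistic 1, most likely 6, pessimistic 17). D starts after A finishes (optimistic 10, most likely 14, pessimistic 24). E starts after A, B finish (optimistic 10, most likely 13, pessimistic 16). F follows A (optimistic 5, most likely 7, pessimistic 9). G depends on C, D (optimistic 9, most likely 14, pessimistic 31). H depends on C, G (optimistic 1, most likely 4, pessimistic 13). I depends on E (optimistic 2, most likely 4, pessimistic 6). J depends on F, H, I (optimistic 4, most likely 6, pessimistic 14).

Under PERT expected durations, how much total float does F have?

29 days

te_A = (1 + 4·2 + 3)/6 = 12/6 = 2
te_B = (2 + 4·8 + 14)/6 = 48/6 = 8
te_C = (1 + 4·6 + 17)/6 = 42/6 = 7
te_D = (10 + 4·14 + 24)/6 = 90/6 = 15
te_E = (10 + 4·13 + 16)/6 = 78/6 = 13
te_F = (5 + 4·7 + 9)/6 = 42/6 = 7
te_G = (9 + 4·14 + 31)/6 = 96/6 = 16
te_H = (1 + 4·4 + 13)/6 = 30/6 = 5
te_I = (2 + 4·4 + 6)/6 = 24/6 = 4
te_J = (4 + 4·6 + 14)/6 = 42/6 = 7

Forward pass:
ES_A = 0; EF_A = 2
ES_B = 0; EF_B = 8
ES_C = max(EF_A=2, EF_B=8) = 8; EF_C = 8+7 = 15
ES_D = 2; EF_D = 2+15 = 17
ES_E = max(EF_A=2, EF_B=8) = 8; EF_E = 8+13 = 21
ES_F = 2; EF_F = 2+7 = 9
ES_G = max(EF_C=15, EF_D=17) = 17; EF_G = 17+16 = 33
ES_H = max(EF_C=15, EF_G=33) = 33; EF_H = 33+5 = 38
ES_I = 21; EF_I = 21+4 = 25
ES_J = max(EF_F=9, EF_H=38, EF_I=25) = 38; EF_J = 38+7 = 45
Expected project duration μ = 45 days. Critical path: A → D → G → H → J.

Backward pass:
LF_J = 45; LS_J = 45−7 = 38
LF_I = LS_J = 38; LS_I = 38−4 = 34
LF_H = LS_J = 38; LS_H = 38−5 = 33
LF_G = LS_H = 33; LS_G = 33−16 = 17
LF_F = LS_J = 38; LS_F = 38−7 = 31
LF_E = LS_I = 34; LS_E = 34−13 = 21
LF_D = LS_G = 17; LS_D = 17−15 = 2
LF_C = min(LS_G=17, LS_H=33) = 17; LS_C = 17−7 = 10
LF_B = min(LS_C=10, LS_E=21) = 10; LS_B = 10−8 = 2
LF_A = min(LS_C=10, LS_D=2, LS_E=21, LS_F=31) = 2; LS_A = 2−2 = 0
Slack_F = LS_F − ES_F = 31 − 2 = 29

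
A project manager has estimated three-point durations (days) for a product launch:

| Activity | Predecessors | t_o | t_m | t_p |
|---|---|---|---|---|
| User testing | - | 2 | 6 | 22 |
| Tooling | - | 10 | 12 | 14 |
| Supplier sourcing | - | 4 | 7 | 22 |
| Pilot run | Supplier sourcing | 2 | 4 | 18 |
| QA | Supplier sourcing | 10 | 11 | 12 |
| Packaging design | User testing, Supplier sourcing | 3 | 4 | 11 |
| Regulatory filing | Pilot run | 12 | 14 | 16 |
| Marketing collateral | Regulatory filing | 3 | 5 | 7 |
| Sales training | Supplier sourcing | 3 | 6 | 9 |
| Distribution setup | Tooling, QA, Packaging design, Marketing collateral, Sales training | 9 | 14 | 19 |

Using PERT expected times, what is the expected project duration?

48 days

te_User testing = (2 + 4·6 + 22)/6 = 48/6 = 8
te_Tooling = (10 + 4·12 + 14)/6 = 72/6 = 12
te_Supplier sourcing = (4 + 4·7 + 22)/6 = 54/6 = 9
te_Pilot run = (2 + 4·4 + 18)/6 = 36/6 = 6
te_QA = (10 + 4·11 + 12)/6 = 66/6 = 11
te_Packaging design = (3 + 4·4 + 11)/6 = 30/6 = 5
te_Regulatory filing = (12 + 4·14 + 16)/6 = 84/6 = 14
te_Marketing collateral = (3 + 4·5 + 7)/6 = 30/6 = 5
te_Sales training = (3 + 4·6 + 9)/6 = 36/6 = 6
te_Distribution setup = (9 + 4·14 + 19)/6 = 84/6 = 14

Forward pass:
ES_User testing = 0; EF_User testing = 8
ES_Tooling = 0; EF_Tooling = 12
ES_Supplier sourcing = 0; EF_Supplier sourcing = 9
ES_Pilot run = 9; EF_Pilot run = 9+6 = 15
ES_QA = 9; EF_QA = 9+11 = 20
ES_Packaging design = max(EF_User testing=8, EF_Supplier sourcing=9) = 9; EF_Packaging design = 9+5 = 14
ES_Regulatory filing = 15; EF_Regulatory filing = 15+14 = 29
ES_Marketing collateral = 29; EF_Marketing collateral = 29+5 = 34
ES_Sales training = 9; EF_Sales training = 9+6 = 15
ES_Distribution setup = max(EF_Tooling=12, EF_QA=20, EF_Packaging design=14, EF_Marketing collateral=34, EF_Sales training=15) = 34; EF_Distribution setup = 34+14 = 48
Expected project duration μ = 48 days. Critical path: Supplier sourcing → Pilot run → Regulatory filing → Marketing collateral → Distribution setup.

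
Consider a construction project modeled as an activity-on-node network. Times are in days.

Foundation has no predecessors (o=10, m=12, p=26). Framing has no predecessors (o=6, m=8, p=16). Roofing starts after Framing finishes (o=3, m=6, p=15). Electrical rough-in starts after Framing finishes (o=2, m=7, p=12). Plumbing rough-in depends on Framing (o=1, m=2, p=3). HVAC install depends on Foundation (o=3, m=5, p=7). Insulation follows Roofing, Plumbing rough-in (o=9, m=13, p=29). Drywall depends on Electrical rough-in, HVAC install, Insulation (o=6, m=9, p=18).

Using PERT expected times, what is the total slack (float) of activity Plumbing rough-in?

te_Foundation = (10 + 4·12 + 26)/6 = 84/6 = 14
te_Framing = (6 + 4·8 + 16)/6 = 54/6 = 9
te_Roofing = (3 + 4·6 + 15)/6 = 42/6 = 7
te_Electrical rough-in = (2 + 4·7 + 12)/6 = 42/6 = 7
te_Plumbing rough-in = (1 + 4·2 + 3)/6 = 12/6 = 2
te_HVAC install = (3 + 4·5 + 7)/6 = 30/6 = 5
te_Insulation = (9 + 4·13 + 29)/6 = 90/6 = 15
te_Drywall = (6 + 4·9 + 18)/6 = 60/6 = 10

Forward pass:
ES_Foundation = 0; EF_Foundation = 14
ES_Framing = 0; EF_Framing = 9
ES_Roofing = 9; EF_Roofing = 9+7 = 16
ES_Electrical rough-in = 9; EF_Electrical rough-in = 9+7 = 16
ES_Plumbing rough-in = 9; EF_Plumbing rough-in = 9+2 = 11
ES_HVAC install = 14; EF_HVAC install = 14+5 = 19
ES_Insulation = max(EF_Roofing=16, EF_Plumbing rough-in=11) = 16; EF_Insulation = 16+15 = 31
ES_Drywall = max(EF_Electrical rough-in=16, EF_HVAC install=19, EF_Insulation=31) = 31; EF_Drywall = 31+10 = 41
Expected project duration μ = 41 days. Critical path: Framing → Roofing → Insulation → Drywall.

Backward pass:
LF_Drywall = 41; LS_Drywall = 41−10 = 31
LF_Insulation = LS_Drywall = 31; LS_Insulation = 31−15 = 16
LF_HVAC install = LS_Drywall = 31; LS_HVAC install = 31−5 = 26
LF_Plumbing rough-in = LS_Insulation = 16; LS_Plumbing rough-in = 16−2 = 14
LF_Electrical rough-in = LS_Drywall = 31; LS_Electrical rough-in = 31−7 = 24
LF_Roofing = LS_Insulation = 16; LS_Roofing = 16−7 = 9
LF_Framing = min(LS_Roofing=9, LS_Electrical rough-in=24, LS_Plumbing rough-in=14) = 9; LS_Framing = 9−9 = 0
LF_Foundation = LS_HVAC install = 26; LS_Foundation = 26−14 = 12
Slack_Plumbing rough-in = LS_Plumbing rough-in − ES_Plumbing rough-in = 14 − 9 = 5

5 days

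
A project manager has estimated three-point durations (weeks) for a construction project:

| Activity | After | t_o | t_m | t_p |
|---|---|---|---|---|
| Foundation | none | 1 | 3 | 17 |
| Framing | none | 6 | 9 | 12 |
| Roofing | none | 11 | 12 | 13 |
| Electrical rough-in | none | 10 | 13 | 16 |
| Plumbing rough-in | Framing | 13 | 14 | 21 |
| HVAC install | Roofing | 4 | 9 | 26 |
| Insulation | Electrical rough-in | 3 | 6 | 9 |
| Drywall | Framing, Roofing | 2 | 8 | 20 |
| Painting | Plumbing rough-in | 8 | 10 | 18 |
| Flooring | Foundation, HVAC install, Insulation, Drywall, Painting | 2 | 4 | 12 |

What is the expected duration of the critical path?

40 weeks

te_Foundation = (1 + 4·3 + 17)/6 = 30/6 = 5
te_Framing = (6 + 4·9 + 12)/6 = 54/6 = 9
te_Roofing = (11 + 4·12 + 13)/6 = 72/6 = 12
te_Electrical rough-in = (10 + 4·13 + 16)/6 = 78/6 = 13
te_Plumbing rough-in = (13 + 4·14 + 21)/6 = 90/6 = 15
te_HVAC install = (4 + 4·9 + 26)/6 = 66/6 = 11
te_Insulation = (3 + 4·6 + 9)/6 = 36/6 = 6
te_Drywall = (2 + 4·8 + 20)/6 = 54/6 = 9
te_Painting = (8 + 4·10 + 18)/6 = 66/6 = 11
te_Flooring = (2 + 4·4 + 12)/6 = 30/6 = 5

Forward pass:
ES_Foundation = 0; EF_Foundation = 5
ES_Framing = 0; EF_Framing = 9
ES_Roofing = 0; EF_Roofing = 12
ES_Electrical rough-in = 0; EF_Electrical rough-in = 13
ES_Plumbing rough-in = 9; EF_Plumbing rough-in = 9+15 = 24
ES_HVAC install = 12; EF_HVAC install = 12+11 = 23
ES_Insulation = 13; EF_Insulation = 13+6 = 19
ES_Drywall = max(EF_Framing=9, EF_Roofing=12) = 12; EF_Drywall = 12+9 = 21
ES_Painting = 24; EF_Painting = 24+11 = 35
ES_Flooring = max(EF_Foundation=5, EF_HVAC install=23, EF_Insulation=19, EF_Drywall=21, EF_Painting=35) = 35; EF_Flooring = 35+5 = 40
Expected project duration μ = 40 weeks. Critical path: Framing → Plumbing rough-in → Painting → Flooring.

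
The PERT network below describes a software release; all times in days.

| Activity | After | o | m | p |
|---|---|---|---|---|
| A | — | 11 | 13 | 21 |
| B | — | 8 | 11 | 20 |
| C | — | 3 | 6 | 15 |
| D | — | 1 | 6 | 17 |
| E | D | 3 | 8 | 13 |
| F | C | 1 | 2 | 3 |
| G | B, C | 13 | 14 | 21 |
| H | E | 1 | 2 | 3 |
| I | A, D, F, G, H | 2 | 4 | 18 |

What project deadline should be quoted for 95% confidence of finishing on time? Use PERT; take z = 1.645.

38.9 days

te_A = (11 + 4·13 + 21)/6 = 84/6 = 14; σ²_A = ((21−11)/6)² = 2.778
te_B = (8 + 4·11 + 20)/6 = 72/6 = 12; σ²_B = ((20−8)/6)² = 4.000
te_C = (3 + 4·6 + 15)/6 = 42/6 = 7; σ²_C = ((15−3)/6)² = 4.000
te_D = (1 + 4·6 + 17)/6 = 42/6 = 7; σ²_D = ((17−1)/6)² = 7.111
te_E = (3 + 4·8 + 13)/6 = 48/6 = 8; σ²_E = ((13−3)/6)² = 2.778
te_F = (1 + 4·2 + 3)/6 = 12/6 = 2; σ²_F = ((3−1)/6)² = 0.111
te_G = (13 + 4·14 + 21)/6 = 90/6 = 15; σ²_G = ((21−13)/6)² = 1.778
te_H = (1 + 4·2 + 3)/6 = 12/6 = 2; σ²_H = ((3−1)/6)² = 0.111
te_I = (2 + 4·4 + 18)/6 = 36/6 = 6; σ²_I = ((18−2)/6)² = 7.111

Forward pass:
ES_A = 0; EF_A = 14
ES_B = 0; EF_B = 12
ES_C = 0; EF_C = 7
ES_D = 0; EF_D = 7
ES_E = 7; EF_E = 7+8 = 15
ES_F = 7; EF_F = 7+2 = 9
ES_G = max(EF_B=12, EF_C=7) = 12; EF_G = 12+15 = 27
ES_H = 15; EF_H = 15+2 = 17
ES_I = max(EF_A=14, EF_D=7, EF_F=9, EF_G=27, EF_H=17) = 27; EF_I = 27+6 = 33
Expected project duration μ = 33 days. Critical path: B → G → I.

Variance along critical path = 4.000 + 1.778 + 7.111 = 12.889; σ = 3.590 days.
D = μ + z·σ = 33 + 1.645·3.590 = 38.9 days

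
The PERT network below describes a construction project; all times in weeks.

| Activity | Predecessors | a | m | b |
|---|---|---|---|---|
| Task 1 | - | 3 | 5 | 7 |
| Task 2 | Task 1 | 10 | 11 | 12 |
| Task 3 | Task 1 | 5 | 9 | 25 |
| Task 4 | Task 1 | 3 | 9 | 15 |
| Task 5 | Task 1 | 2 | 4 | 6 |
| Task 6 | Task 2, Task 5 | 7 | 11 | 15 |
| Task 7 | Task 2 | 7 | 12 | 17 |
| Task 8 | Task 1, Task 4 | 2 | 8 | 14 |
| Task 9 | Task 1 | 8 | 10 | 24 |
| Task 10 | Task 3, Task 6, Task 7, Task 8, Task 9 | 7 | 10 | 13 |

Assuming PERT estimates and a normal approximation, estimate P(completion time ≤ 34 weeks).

te_Task 1 = (3 + 4·5 + 7)/6 = 30/6 = 5; σ²_Task 1 = ((7−3)/6)² = 0.444
te_Task 2 = (10 + 4·11 + 12)/6 = 66/6 = 11; σ²_Task 2 = ((12−10)/6)² = 0.111
te_Task 3 = (5 + 4·9 + 25)/6 = 66/6 = 11; σ²_Task 3 = ((25−5)/6)² = 11.111
te_Task 4 = (3 + 4·9 + 15)/6 = 54/6 = 9; σ²_Task 4 = ((15−3)/6)² = 4.000
te_Task 5 = (2 + 4·4 + 6)/6 = 24/6 = 4; σ²_Task 5 = ((6−2)/6)² = 0.444
te_Task 6 = (7 + 4·11 + 15)/6 = 66/6 = 11; σ²_Task 6 = ((15−7)/6)² = 1.778
te_Task 7 = (7 + 4·12 + 17)/6 = 72/6 = 12; σ²_Task 7 = ((17−7)/6)² = 2.778
te_Task 8 = (2 + 4·8 + 14)/6 = 48/6 = 8; σ²_Task 8 = ((14−2)/6)² = 4.000
te_Task 9 = (8 + 4·10 + 24)/6 = 72/6 = 12; σ²_Task 9 = ((24−8)/6)² = 7.111
te_Task 10 = (7 + 4·10 + 13)/6 = 60/6 = 10; σ²_Task 10 = ((13−7)/6)² = 1.000

Forward pass:
ES_Task 1 = 0; EF_Task 1 = 5
ES_Task 2 = 5; EF_Task 2 = 5+11 = 16
ES_Task 3 = 5; EF_Task 3 = 5+11 = 16
ES_Task 4 = 5; EF_Task 4 = 5+9 = 14
ES_Task 5 = 5; EF_Task 5 = 5+4 = 9
ES_Task 6 = max(EF_Task 2=16, EF_Task 5=9) = 16; EF_Task 6 = 16+11 = 27
ES_Task 7 = 16; EF_Task 7 = 16+12 = 28
ES_Task 8 = max(EF_Task 1=5, EF_Task 4=14) = 14; EF_Task 8 = 14+8 = 22
ES_Task 9 = 5; EF_Task 9 = 5+12 = 17
ES_Task 10 = max(EF_Task 3=16, EF_Task 6=27, EF_Task 7=28, EF_Task 8=22, EF_Task 9=17) = 28; EF_Task 10 = 28+10 = 38
Expected project duration μ = 38 weeks. Critical path: Task 1 → Task 2 → Task 7 → Task 10.

Variance along critical path = 0.444 + 0.111 + 2.778 + 1.000 = 4.333; σ = √4.333 = 2.082 weeks.
Z = (34 − 38) / 2.082 = -1.922
P(T ≤ 34) = Φ(-1.922) ≈ 0.027

0.027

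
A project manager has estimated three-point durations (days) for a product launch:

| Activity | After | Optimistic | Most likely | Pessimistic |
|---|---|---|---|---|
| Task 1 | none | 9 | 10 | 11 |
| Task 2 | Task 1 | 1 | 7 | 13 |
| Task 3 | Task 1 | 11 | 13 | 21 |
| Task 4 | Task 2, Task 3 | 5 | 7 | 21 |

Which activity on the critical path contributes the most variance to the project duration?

Task 4

te_Task 1 = (9 + 4·10 + 11)/6 = 60/6 = 10; σ²_Task 1 = ((11−9)/6)² = 0.111
te_Task 2 = (1 + 4·7 + 13)/6 = 42/6 = 7; σ²_Task 2 = ((13−1)/6)² = 4.000
te_Task 3 = (11 + 4·13 + 21)/6 = 84/6 = 14; σ²_Task 3 = ((21−11)/6)² = 2.778
te_Task 4 = (5 + 4·7 + 21)/6 = 54/6 = 9; σ²_Task 4 = ((21−5)/6)² = 7.111

Forward pass:
ES_Task 1 = 0; EF_Task 1 = 10
ES_Task 2 = 10; EF_Task 2 = 10+7 = 17
ES_Task 3 = 10; EF_Task 3 = 10+14 = 24
ES_Task 4 = max(EF_Task 2=17, EF_Task 3=24) = 24; EF_Task 4 = 24+9 = 33
Expected project duration μ = 33 days. Critical path: Task 1 → Task 3 → Task 4.

Variances on critical path: σ²_Task 1=0.111, σ²_Task 3=2.778, σ²_Task 4=7.111.
Largest is σ²_Task 4 = 7.111.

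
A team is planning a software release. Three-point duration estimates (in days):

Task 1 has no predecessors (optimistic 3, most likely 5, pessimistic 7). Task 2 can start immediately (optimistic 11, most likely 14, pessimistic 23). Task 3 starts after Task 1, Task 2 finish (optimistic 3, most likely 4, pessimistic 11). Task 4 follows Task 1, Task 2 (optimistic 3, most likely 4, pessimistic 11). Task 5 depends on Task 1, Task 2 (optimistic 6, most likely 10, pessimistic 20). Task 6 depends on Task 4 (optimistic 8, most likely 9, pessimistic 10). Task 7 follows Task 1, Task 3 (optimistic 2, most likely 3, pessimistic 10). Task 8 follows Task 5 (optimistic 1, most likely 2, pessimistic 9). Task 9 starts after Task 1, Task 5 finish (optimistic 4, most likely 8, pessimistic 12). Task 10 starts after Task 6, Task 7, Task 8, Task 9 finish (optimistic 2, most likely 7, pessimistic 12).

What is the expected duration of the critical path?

te_Task 1 = (3 + 4·5 + 7)/6 = 30/6 = 5
te_Task 2 = (11 + 4·14 + 23)/6 = 90/6 = 15
te_Task 3 = (3 + 4·4 + 11)/6 = 30/6 = 5
te_Task 4 = (3 + 4·4 + 11)/6 = 30/6 = 5
te_Task 5 = (6 + 4·10 + 20)/6 = 66/6 = 11
te_Task 6 = (8 + 4·9 + 10)/6 = 54/6 = 9
te_Task 7 = (2 + 4·3 + 10)/6 = 24/6 = 4
te_Task 8 = (1 + 4·2 + 9)/6 = 18/6 = 3
te_Task 9 = (4 + 4·8 + 12)/6 = 48/6 = 8
te_Task 10 = (2 + 4·7 + 12)/6 = 42/6 = 7

Forward pass:
ES_Task 1 = 0; EF_Task 1 = 5
ES_Task 2 = 0; EF_Task 2 = 15
ES_Task 3 = max(EF_Task 1=5, EF_Task 2=15) = 15; EF_Task 3 = 15+5 = 20
ES_Task 4 = max(EF_Task 1=5, EF_Task 2=15) = 15; EF_Task 4 = 15+5 = 20
ES_Task 5 = max(EF_Task 1=5, EF_Task 2=15) = 15; EF_Task 5 = 15+11 = 26
ES_Task 6 = 20; EF_Task 6 = 20+9 = 29
ES_Task 7 = max(EF_Task 1=5, EF_Task 3=20) = 20; EF_Task 7 = 20+4 = 24
ES_Task 8 = 26; EF_Task 8 = 26+3 = 29
ES_Task 9 = max(EF_Task 1=5, EF_Task 5=26) = 26; EF_Task 9 = 26+8 = 34
ES_Task 10 = max(EF_Task 6=29, EF_Task 7=24, EF_Task 8=29, EF_Task 9=34) = 34; EF_Task 10 = 34+7 = 41
Expected project duration μ = 41 days. Critical path: Task 2 → Task 5 → Task 9 → Task 10.

41 days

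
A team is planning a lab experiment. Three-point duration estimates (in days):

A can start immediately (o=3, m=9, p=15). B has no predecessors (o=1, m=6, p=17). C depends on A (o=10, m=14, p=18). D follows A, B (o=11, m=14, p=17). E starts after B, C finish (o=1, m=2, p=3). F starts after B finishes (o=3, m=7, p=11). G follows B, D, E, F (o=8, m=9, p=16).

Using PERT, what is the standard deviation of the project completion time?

te_A = (3 + 4·9 + 15)/6 = 54/6 = 9; σ²_A = ((15−3)/6)² = 4.000
te_B = (1 + 4·6 + 17)/6 = 42/6 = 7; σ²_B = ((17−1)/6)² = 7.111
te_C = (10 + 4·14 + 18)/6 = 84/6 = 14; σ²_C = ((18−10)/6)² = 1.778
te_D = (11 + 4·14 + 17)/6 = 84/6 = 14; σ²_D = ((17−11)/6)² = 1.000
te_E = (1 + 4·2 + 3)/6 = 12/6 = 2; σ²_E = ((3−1)/6)² = 0.111
te_F = (3 + 4·7 + 11)/6 = 42/6 = 7; σ²_F = ((11−3)/6)² = 1.778
te_G = (8 + 4·9 + 16)/6 = 60/6 = 10; σ²_G = ((16−8)/6)² = 1.778

Forward pass:
ES_A = 0; EF_A = 9
ES_B = 0; EF_B = 7
ES_C = 9; EF_C = 9+14 = 23
ES_D = max(EF_A=9, EF_B=7) = 9; EF_D = 9+14 = 23
ES_E = max(EF_B=7, EF_C=23) = 23; EF_E = 23+2 = 25
ES_F = 7; EF_F = 7+7 = 14
ES_G = max(EF_B=7, EF_D=23, EF_E=25, EF_F=14) = 25; EF_G = 25+10 = 35
Expected project duration μ = 35 days. Critical path: A → C → E → G.

Variance along critical path = 4.000 + 1.778 + 0.111 + 1.778 = 7.667
σ = √7.667 = 2.769 days

2.77 days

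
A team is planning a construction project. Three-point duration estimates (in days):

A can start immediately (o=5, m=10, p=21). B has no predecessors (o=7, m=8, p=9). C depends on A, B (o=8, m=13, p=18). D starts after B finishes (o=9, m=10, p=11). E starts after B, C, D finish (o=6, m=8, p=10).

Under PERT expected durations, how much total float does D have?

te_A = (5 + 4·10 + 21)/6 = 66/6 = 11
te_B = (7 + 4·8 + 9)/6 = 48/6 = 8
te_C = (8 + 4·13 + 18)/6 = 78/6 = 13
te_D = (9 + 4·10 + 11)/6 = 60/6 = 10
te_E = (6 + 4·8 + 10)/6 = 48/6 = 8

Forward pass:
ES_A = 0; EF_A = 11
ES_B = 0; EF_B = 8
ES_C = max(EF_A=11, EF_B=8) = 11; EF_C = 11+13 = 24
ES_D = 8; EF_D = 8+10 = 18
ES_E = max(EF_B=8, EF_C=24, EF_D=18) = 24; EF_E = 24+8 = 32
Expected project duration μ = 32 days. Critical path: A → C → E.

Backward pass:
LF_E = 32; LS_E = 32−8 = 24
LF_D = LS_E = 24; LS_D = 24−10 = 14
LF_C = LS_E = 24; LS_C = 24−13 = 11
LF_B = min(LS_C=11, LS_D=14, LS_E=24) = 11; LS_B = 11−8 = 3
LF_A = LS_C = 11; LS_A = 11−11 = 0
Slack_D = LS_D − ES_D = 14 − 8 = 6

6 days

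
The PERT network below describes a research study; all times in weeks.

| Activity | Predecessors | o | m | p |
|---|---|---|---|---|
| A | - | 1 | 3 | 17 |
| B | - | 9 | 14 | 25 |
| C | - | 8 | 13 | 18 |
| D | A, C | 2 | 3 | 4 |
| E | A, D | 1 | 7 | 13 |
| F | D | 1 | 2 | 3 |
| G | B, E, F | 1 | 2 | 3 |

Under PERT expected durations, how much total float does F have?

5 weeks

te_A = (1 + 4·3 + 17)/6 = 30/6 = 5
te_B = (9 + 4·14 + 25)/6 = 90/6 = 15
te_C = (8 + 4·13 + 18)/6 = 78/6 = 13
te_D = (2 + 4·3 + 4)/6 = 18/6 = 3
te_E = (1 + 4·7 + 13)/6 = 42/6 = 7
te_F = (1 + 4·2 + 3)/6 = 12/6 = 2
te_G = (1 + 4·2 + 3)/6 = 12/6 = 2

Forward pass:
ES_A = 0; EF_A = 5
ES_B = 0; EF_B = 15
ES_C = 0; EF_C = 13
ES_D = max(EF_A=5, EF_C=13) = 13; EF_D = 13+3 = 16
ES_E = max(EF_A=5, EF_D=16) = 16; EF_E = 16+7 = 23
ES_F = 16; EF_F = 16+2 = 18
ES_G = max(EF_B=15, EF_E=23, EF_F=18) = 23; EF_G = 23+2 = 25
Expected project duration μ = 25 weeks. Critical path: C → D → E → G.

Backward pass:
LF_G = 25; LS_G = 25−2 = 23
LF_F = LS_G = 23; LS_F = 23−2 = 21
LF_E = LS_G = 23; LS_E = 23−7 = 16
LF_D = min(LS_E=16, LS_F=21) = 16; LS_D = 16−3 = 13
LF_C = LS_D = 13; LS_C = 13−13 = 0
LF_B = LS_G = 23; LS_B = 23−15 = 8
LF_A = min(LS_D=13, LS_E=16) = 13; LS_A = 13−5 = 8
Slack_F = LS_F − ES_F = 21 − 16 = 5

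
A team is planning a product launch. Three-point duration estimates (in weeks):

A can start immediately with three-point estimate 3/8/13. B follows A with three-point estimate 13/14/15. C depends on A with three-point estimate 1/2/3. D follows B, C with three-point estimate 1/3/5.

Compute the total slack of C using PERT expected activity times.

12 weeks

te_A = (3 + 4·8 + 13)/6 = 48/6 = 8
te_B = (13 + 4·14 + 15)/6 = 84/6 = 14
te_C = (1 + 4·2 + 3)/6 = 12/6 = 2
te_D = (1 + 4·3 + 5)/6 = 18/6 = 3

Forward pass:
ES_A = 0; EF_A = 8
ES_B = 8; EF_B = 8+14 = 22
ES_C = 8; EF_C = 8+2 = 10
ES_D = max(EF_B=22, EF_C=10) = 22; EF_D = 22+3 = 25
Expected project duration μ = 25 weeks. Critical path: A → B → D.

Backward pass:
LF_D = 25; LS_D = 25−3 = 22
LF_C = LS_D = 22; LS_C = 22−2 = 20
LF_B = LS_D = 22; LS_B = 22−14 = 8
LF_A = min(LS_B=8, LS_C=20) = 8; LS_A = 8−8 = 0
Slack_C = LS_C − ES_C = 20 − 8 = 12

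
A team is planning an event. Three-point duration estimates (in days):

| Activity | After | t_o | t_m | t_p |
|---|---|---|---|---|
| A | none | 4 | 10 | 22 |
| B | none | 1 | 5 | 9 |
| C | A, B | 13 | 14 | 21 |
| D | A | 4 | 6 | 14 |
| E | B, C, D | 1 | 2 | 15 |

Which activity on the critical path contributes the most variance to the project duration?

te_A = (4 + 4·10 + 22)/6 = 66/6 = 11; σ²_A = ((22−4)/6)² = 9.000
te_B = (1 + 4·5 + 9)/6 = 30/6 = 5; σ²_B = ((9−1)/6)² = 1.778
te_C = (13 + 4·14 + 21)/6 = 90/6 = 15; σ²_C = ((21−13)/6)² = 1.778
te_D = (4 + 4·6 + 14)/6 = 42/6 = 7; σ²_D = ((14−4)/6)² = 2.778
te_E = (1 + 4·2 + 15)/6 = 24/6 = 4; σ²_E = ((15−1)/6)² = 5.444

Forward pass:
ES_A = 0; EF_A = 11
ES_B = 0; EF_B = 5
ES_C = max(EF_A=11, EF_B=5) = 11; EF_C = 11+15 = 26
ES_D = 11; EF_D = 11+7 = 18
ES_E = max(EF_B=5, EF_C=26, EF_D=18) = 26; EF_E = 26+4 = 30
Expected project duration μ = 30 days. Critical path: A → C → E.

Variances on critical path: σ²_A=9.000, σ²_C=1.778, σ²_E=5.444.
Largest is σ²_A = 9.000.

A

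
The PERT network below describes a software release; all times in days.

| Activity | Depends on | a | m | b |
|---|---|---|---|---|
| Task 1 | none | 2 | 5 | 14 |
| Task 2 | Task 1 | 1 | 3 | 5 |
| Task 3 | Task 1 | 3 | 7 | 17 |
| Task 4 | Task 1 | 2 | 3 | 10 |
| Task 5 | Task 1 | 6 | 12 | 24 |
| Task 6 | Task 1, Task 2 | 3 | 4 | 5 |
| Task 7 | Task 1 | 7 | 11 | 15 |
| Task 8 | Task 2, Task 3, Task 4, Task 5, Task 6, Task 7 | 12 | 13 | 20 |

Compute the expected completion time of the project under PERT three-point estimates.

te_Task 1 = (2 + 4·5 + 14)/6 = 36/6 = 6
te_Task 2 = (1 + 4·3 + 5)/6 = 18/6 = 3
te_Task 3 = (3 + 4·7 + 17)/6 = 48/6 = 8
te_Task 4 = (2 + 4·3 + 10)/6 = 24/6 = 4
te_Task 5 = (6 + 4·12 + 24)/6 = 78/6 = 13
te_Task 6 = (3 + 4·4 + 5)/6 = 24/6 = 4
te_Task 7 = (7 + 4·11 + 15)/6 = 66/6 = 11
te_Task 8 = (12 + 4·13 + 20)/6 = 84/6 = 14

Forward pass:
ES_Task 1 = 0; EF_Task 1 = 6
ES_Task 2 = 6; EF_Task 2 = 6+3 = 9
ES_Task 3 = 6; EF_Task 3 = 6+8 = 14
ES_Task 4 = 6; EF_Task 4 = 6+4 = 10
ES_Task 5 = 6; EF_Task 5 = 6+13 = 19
ES_Task 6 = max(EF_Task 1=6, EF_Task 2=9) = 9; EF_Task 6 = 9+4 = 13
ES_Task 7 = 6; EF_Task 7 = 6+11 = 17
ES_Task 8 = max(EF_Task 2=9, EF_Task 3=14, EF_Task 4=10, EF_Task 5=19, EF_Task 6=13, EF_Task 7=17) = 19; EF_Task 8 = 19+14 = 33
Expected project duration μ = 33 days. Critical path: Task 1 → Task 5 → Task 8.

33 days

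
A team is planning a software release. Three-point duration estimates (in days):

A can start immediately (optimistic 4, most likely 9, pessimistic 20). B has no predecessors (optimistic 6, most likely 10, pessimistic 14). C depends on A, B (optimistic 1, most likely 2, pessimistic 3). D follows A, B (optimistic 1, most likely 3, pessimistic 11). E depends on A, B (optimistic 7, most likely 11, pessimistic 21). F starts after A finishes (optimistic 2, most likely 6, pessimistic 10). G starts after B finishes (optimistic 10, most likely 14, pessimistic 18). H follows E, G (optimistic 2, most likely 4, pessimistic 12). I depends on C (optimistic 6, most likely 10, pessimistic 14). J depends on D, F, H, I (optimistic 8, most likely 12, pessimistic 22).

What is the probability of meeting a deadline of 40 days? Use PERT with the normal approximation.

0.280

te_A = (4 + 4·9 + 20)/6 = 60/6 = 10; σ²_A = ((20−4)/6)² = 7.111
te_B = (6 + 4·10 + 14)/6 = 60/6 = 10; σ²_B = ((14−6)/6)² = 1.778
te_C = (1 + 4·2 + 3)/6 = 12/6 = 2; σ²_C = ((3−1)/6)² = 0.111
te_D = (1 + 4·3 + 11)/6 = 24/6 = 4; σ²_D = ((11−1)/6)² = 2.778
te_E = (7 + 4·11 + 21)/6 = 72/6 = 12; σ²_E = ((21−7)/6)² = 5.444
te_F = (2 + 4·6 + 10)/6 = 36/6 = 6; σ²_F = ((10−2)/6)² = 1.778
te_G = (10 + 4·14 + 18)/6 = 84/6 = 14; σ²_G = ((18−10)/6)² = 1.778
te_H = (2 + 4·4 + 12)/6 = 30/6 = 5; σ²_H = ((12−2)/6)² = 2.778
te_I = (6 + 4·10 + 14)/6 = 60/6 = 10; σ²_I = ((14−6)/6)² = 1.778
te_J = (8 + 4·12 + 22)/6 = 78/6 = 13; σ²_J = ((22−8)/6)² = 5.444

Forward pass:
ES_A = 0; EF_A = 10
ES_B = 0; EF_B = 10
ES_C = max(EF_A=10, EF_B=10) = 10; EF_C = 10+2 = 12
ES_D = max(EF_A=10, EF_B=10) = 10; EF_D = 10+4 = 14
ES_E = max(EF_A=10, EF_B=10) = 10; EF_E = 10+12 = 22
ES_F = 10; EF_F = 10+6 = 16
ES_G = 10; EF_G = 10+14 = 24
ES_H = max(EF_E=22, EF_G=24) = 24; EF_H = 24+5 = 29
ES_I = 12; EF_I = 12+10 = 22
ES_J = max(EF_D=14, EF_F=16, EF_H=29, EF_I=22) = 29; EF_J = 29+13 = 42
Expected project duration μ = 42 days. Critical path: B → G → H → J.

Variance along critical path = 1.778 + 1.778 + 2.778 + 5.444 = 11.778; σ = √11.778 = 3.432 days.
Z = (40 − 42) / 3.432 = -0.583
P(T ≤ 40) = Φ(-0.583) ≈ 0.280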